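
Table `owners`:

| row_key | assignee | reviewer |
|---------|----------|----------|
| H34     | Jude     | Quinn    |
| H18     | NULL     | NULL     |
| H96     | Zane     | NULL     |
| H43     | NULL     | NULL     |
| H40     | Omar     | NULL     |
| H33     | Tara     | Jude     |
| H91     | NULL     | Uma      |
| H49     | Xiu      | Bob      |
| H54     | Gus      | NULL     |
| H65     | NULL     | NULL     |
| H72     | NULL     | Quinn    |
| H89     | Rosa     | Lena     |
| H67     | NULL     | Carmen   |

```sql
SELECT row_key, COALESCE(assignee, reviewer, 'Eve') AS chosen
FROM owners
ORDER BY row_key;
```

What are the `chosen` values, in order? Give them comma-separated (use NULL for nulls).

row_key=H18: assignee=NULL, reviewer=NULL, → literal Eve → Eve
row_key=H33: assignee=Tara → Tara
row_key=H34: assignee=Jude → Jude
row_key=H40: assignee=Omar → Omar
row_key=H43: assignee=NULL, reviewer=NULL, → literal Eve → Eve
row_key=H49: assignee=Xiu → Xiu
row_key=H54: assignee=Gus → Gus
row_key=H65: assignee=NULL, reviewer=NULL, → literal Eve → Eve
row_key=H67: assignee=NULL, reviewer=Carmen → Carmen
row_key=H72: assignee=NULL, reviewer=Quinn → Quinn
row_key=H89: assignee=Rosa → Rosa
row_key=H91: assignee=NULL, reviewer=Uma → Uma
row_key=H96: assignee=Zane → Zane

Eve, Tara, Jude, Omar, Eve, Xiu, Gus, Eve, Carmen, Quinn, Rosa, Uma, Zane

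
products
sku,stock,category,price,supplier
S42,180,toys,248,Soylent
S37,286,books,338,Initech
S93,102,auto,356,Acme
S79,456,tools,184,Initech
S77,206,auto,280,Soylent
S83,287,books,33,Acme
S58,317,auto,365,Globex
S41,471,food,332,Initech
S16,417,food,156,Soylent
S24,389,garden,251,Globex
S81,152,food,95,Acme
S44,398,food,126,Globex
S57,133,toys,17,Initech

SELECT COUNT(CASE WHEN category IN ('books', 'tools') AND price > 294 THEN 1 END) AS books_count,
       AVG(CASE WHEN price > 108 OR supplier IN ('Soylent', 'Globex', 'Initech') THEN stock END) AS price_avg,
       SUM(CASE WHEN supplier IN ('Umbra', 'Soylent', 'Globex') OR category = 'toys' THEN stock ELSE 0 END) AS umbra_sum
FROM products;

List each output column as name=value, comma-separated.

books_count=1, price_avg=305, umbra_sum=2040

[books_count: category IN ('books', 'tools') AND price > 294]
sku=S42: ✗
sku=S37: ✓ → 1
sku=S93: ✗
sku=S79: ✗
sku=S77: ✗
sku=S83: ✗
sku=S58: ✗
sku=S41: ✗
sku=S16: ✗
sku=S24: ✗
sku=S81: ✗
sku=S44: ✗
sku=S57: ✗
books_count = COUNT(1) = 1
—
[price_avg: price > 108 OR supplier IN ('Soylent', 'Globex', 'Initech')]
sku=S42: ✓ → 180
sku=S37: ✓ → 286
sku=S93: ✓ → 102
sku=S79: ✓ → 456
sku=S77: ✓ → 206
sku=S83: ✗
sku=S58: ✓ → 317
sku=S41: ✓ → 471
sku=S16: ✓ → 417
sku=S24: ✓ → 389
sku=S81: ✗
sku=S44: ✓ → 398
sku=S57: ✓ → 133
price_avg = (180 + 286 + 102 + 456 + 206 + 317 + 471 + 417 + 389 + 398 + 133) / 11 = 305
—
[umbra_sum: supplier IN ('Umbra', 'Soylent', 'Globex') OR category = 'toys']
sku=S42: ✓ → 180
sku=S37: ✗
sku=S93: ✗
sku=S79: ✗
sku=S77: ✓ → 206
sku=S83: ✗
sku=S58: ✓ → 317
sku=S41: ✗
sku=S16: ✓ → 417
sku=S24: ✓ → 389
sku=S81: ✗
sku=S44: ✓ → 398
sku=S57: ✓ → 133
umbra_sum = 180 + 206 + 317 + 417 + 389 + 398 + 133 = 2040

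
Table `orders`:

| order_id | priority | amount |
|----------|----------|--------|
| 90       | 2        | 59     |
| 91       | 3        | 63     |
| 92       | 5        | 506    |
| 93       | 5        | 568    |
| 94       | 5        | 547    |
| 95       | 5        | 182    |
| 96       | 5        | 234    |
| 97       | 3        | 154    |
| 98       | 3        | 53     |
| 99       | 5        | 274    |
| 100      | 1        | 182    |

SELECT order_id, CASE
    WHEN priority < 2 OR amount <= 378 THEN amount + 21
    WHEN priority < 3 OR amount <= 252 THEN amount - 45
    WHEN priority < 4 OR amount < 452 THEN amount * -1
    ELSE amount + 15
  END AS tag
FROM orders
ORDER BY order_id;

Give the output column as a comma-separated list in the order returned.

80, 84, 521, 583, 562, 203, 255, 175, 74, 295, 203

order_id=90: priority < 2 OR amount <= 378 → 80
order_id=91: priority < 2 OR amount <= 378 → 84
order_id=92: ELSE → 521
order_id=93: ELSE → 583
order_id=94: ELSE → 562
order_id=95: priority < 2 OR amount <= 378 → 203
order_id=96: priority < 2 OR amount <= 378 → 255
order_id=97: priority < 2 OR amount <= 378 → 175
order_id=98: priority < 2 OR amount <= 378 → 74
order_id=99: priority < 2 OR amount <= 378 → 295
order_id=100: priority < 2 OR amount <= 378 → 203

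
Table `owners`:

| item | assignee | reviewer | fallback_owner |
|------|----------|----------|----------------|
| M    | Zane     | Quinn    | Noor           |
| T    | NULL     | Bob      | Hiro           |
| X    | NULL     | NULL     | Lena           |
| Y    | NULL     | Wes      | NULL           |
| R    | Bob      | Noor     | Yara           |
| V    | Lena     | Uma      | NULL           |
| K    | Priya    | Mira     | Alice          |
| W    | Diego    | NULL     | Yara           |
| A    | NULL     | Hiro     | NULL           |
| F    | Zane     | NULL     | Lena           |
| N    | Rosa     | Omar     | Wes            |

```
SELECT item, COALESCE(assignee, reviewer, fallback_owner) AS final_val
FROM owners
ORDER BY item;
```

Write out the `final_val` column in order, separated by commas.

Hiro, Zane, Priya, Zane, Rosa, Bob, Bob, Lena, Diego, Lena, Wes

item=A: assignee=NULL, reviewer=Hiro → Hiro
item=F: assignee=Zane → Zane
item=K: assignee=Priya → Priya
item=M: assignee=Zane → Zane
item=N: assignee=Rosa → Rosa
item=R: assignee=Bob → Bob
item=T: assignee=NULL, reviewer=Bob → Bob
item=V: assignee=Lena → Lena
item=W: assignee=Diego → Diego
item=X: assignee=NULL, reviewer=NULL, fallback_owner=Lena → Lena
item=Y: assignee=NULL, reviewer=Wes → Wes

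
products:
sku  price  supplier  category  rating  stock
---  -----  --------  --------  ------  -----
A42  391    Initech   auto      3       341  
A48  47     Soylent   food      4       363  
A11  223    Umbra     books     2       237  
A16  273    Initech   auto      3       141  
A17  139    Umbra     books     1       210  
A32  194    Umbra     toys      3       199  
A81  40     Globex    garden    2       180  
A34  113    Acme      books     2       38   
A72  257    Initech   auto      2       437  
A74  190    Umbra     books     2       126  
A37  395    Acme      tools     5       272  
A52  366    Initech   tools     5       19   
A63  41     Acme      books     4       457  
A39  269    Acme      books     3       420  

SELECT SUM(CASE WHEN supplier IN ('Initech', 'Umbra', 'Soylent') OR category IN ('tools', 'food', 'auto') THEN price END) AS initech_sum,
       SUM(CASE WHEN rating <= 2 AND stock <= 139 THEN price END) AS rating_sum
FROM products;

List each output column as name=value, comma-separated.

initech_sum=2475, rating_sum=303

[initech_sum: supplier IN ('Initech', 'Umbra', 'Soylent') OR category IN ('tools', 'food', 'auto')]
sku=A42: ✓ → 391
sku=A48: ✓ → 47
sku=A11: ✓ → 223
sku=A16: ✓ → 273
sku=A17: ✓ → 139
sku=A32: ✓ → 194
sku=A81: ✗
sku=A34: ✗
sku=A72: ✓ → 257
sku=A74: ✓ → 190
sku=A37: ✓ → 395
sku=A52: ✓ → 366
sku=A63: ✗
sku=A39: ✗
initech_sum = 391 + 47 + 223 + 273 + 139 + 194 + 257 + 190 + 395 + 366 = 2475
—
[rating_sum: rating <= 2 AND stock <= 139]
sku=A42: ✗
sku=A48: ✗
sku=A11: ✗
sku=A16: ✗
sku=A17: ✗
sku=A32: ✗
sku=A81: ✗
sku=A34: ✓ → 113
sku=A72: ✗
sku=A74: ✓ → 190
sku=A37: ✗
sku=A52: ✗
sku=A63: ✗
sku=A39: ✗
rating_sum = 113 + 190 = 303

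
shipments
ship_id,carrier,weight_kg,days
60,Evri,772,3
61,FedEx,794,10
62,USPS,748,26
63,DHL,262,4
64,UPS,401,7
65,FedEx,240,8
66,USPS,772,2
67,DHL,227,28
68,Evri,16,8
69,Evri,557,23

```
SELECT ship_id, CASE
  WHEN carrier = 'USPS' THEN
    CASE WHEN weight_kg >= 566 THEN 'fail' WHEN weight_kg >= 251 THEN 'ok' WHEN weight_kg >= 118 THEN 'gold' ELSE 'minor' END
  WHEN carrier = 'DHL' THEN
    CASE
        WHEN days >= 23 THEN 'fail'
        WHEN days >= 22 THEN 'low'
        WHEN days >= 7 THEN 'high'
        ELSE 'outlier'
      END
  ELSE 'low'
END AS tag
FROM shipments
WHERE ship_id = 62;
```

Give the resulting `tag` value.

ship_id = 62: carrier=USPS, weight_kg=748, days=26.
carrier='USPS' → inner[weight_kg >= 566] → fail

fail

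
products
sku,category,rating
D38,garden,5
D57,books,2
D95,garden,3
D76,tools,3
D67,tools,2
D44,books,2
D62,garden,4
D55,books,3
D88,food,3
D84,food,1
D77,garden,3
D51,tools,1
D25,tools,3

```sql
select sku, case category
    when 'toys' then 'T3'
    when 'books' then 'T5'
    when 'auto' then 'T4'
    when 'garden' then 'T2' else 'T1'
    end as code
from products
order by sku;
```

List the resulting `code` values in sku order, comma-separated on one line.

sku=D25: ELSE → T1
sku=D38: category='garden' → T2
sku=D44: category='books' → T5
sku=D51: ELSE → T1
sku=D55: category='books' → T5
sku=D57: category='books' → T5
sku=D62: category='garden' → T2
sku=D67: ELSE → T1
sku=D76: ELSE → T1
sku=D77: category='garden' → T2
sku=D84: ELSE → T1
sku=D88: ELSE → T1
sku=D95: category='garden' → T2

T1, T2, T5, T1, T5, T5, T2, T1, T1, T2, T1, T1, T2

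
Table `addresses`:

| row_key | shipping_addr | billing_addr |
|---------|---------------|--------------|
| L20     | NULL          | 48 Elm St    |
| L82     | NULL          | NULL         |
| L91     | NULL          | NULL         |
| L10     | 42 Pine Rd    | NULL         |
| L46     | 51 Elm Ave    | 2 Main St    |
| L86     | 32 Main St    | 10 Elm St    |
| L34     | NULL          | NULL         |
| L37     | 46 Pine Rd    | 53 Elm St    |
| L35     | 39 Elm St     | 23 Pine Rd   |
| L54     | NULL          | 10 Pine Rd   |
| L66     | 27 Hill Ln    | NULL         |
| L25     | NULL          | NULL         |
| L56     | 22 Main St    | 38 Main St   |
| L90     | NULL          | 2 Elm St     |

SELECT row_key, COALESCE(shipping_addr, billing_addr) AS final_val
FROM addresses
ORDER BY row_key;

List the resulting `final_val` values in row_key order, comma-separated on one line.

row_key=L10: shipping_addr=42 Pine Rd → 42 Pine Rd
row_key=L20: shipping_addr=NULL, billing_addr=48 Elm St → 48 Elm St
row_key=L25: shipping_addr=NULL, billing_addr=NULL (all NULL) → NULL
row_key=L34: shipping_addr=NULL, billing_addr=NULL (all NULL) → NULL
row_key=L35: shipping_addr=39 Elm St → 39 Elm St
row_key=L37: shipping_addr=46 Pine Rd → 46 Pine Rd
row_key=L46: shipping_addr=51 Elm Ave → 51 Elm Ave
row_key=L54: shipping_addr=NULL, billing_addr=10 Pine Rd → 10 Pine Rd
row_key=L56: shipping_addr=22 Main St → 22 Main St
row_key=L66: shipping_addr=27 Hill Ln → 27 Hill Ln
row_key=L82: shipping_addr=NULL, billing_addr=NULL (all NULL) → NULL
row_key=L86: shipping_addr=32 Main St → 32 Main St
row_key=L90: shipping_addr=NULL, billing_addr=2 Elm St → 2 Elm St
row_key=L91: shipping_addr=NULL, billing_addr=NULL (all NULL) → NULL

42 Pine Rd, 48 Elm St, NULL, NULL, 39 Elm St, 46 Pine Rd, 51 Elm Ave, 10 Pine Rd, 22 Main St, 27 Hill Ln, NULL, 32 Main St, 2 Elm St, NULL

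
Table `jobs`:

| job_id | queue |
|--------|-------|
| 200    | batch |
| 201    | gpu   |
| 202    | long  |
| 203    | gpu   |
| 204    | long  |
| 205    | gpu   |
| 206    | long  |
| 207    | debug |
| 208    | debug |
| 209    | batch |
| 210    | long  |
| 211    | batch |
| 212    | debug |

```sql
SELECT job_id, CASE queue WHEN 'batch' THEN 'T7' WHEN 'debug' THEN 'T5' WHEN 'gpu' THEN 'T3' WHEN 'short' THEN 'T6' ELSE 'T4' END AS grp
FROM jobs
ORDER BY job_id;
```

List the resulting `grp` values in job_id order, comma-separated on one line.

job_id=200: queue='batch' → T7
job_id=201: queue='gpu' → T3
job_id=202: ELSE → T4
job_id=203: queue='gpu' → T3
job_id=204: ELSE → T4
job_id=205: queue='gpu' → T3
job_id=206: ELSE → T4
job_id=207: queue='debug' → T5
job_id=208: queue='debug' → T5
job_id=209: queue='batch' → T7
job_id=210: ELSE → T4
job_id=211: queue='batch' → T7
job_id=212: queue='debug' → T5

T7, T3, T4, T3, T4, T3, T4, T5, T5, T7, T4, T7, T5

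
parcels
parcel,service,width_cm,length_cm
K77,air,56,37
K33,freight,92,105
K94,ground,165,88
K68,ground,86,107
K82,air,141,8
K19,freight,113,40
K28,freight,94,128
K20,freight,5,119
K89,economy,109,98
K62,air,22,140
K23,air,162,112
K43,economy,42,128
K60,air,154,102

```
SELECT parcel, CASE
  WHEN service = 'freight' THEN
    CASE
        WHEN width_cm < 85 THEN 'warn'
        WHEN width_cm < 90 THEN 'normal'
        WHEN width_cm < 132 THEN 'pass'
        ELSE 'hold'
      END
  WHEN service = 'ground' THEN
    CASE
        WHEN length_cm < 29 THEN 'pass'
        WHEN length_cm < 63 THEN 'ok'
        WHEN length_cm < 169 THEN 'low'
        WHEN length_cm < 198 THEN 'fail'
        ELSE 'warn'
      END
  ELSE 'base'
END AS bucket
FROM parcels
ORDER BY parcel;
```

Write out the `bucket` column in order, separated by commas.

parcel=K19: service='freight' → inner[width_cm < 132] → pass
parcel=K20: service='freight' → inner[width_cm < 85] → warn
parcel=K23: service='air' → outer ELSE → base
parcel=K28: service='freight' → inner[width_cm < 132] → pass
parcel=K33: service='freight' → inner[width_cm < 132] → pass
parcel=K43: service='economy' → outer ELSE → base
parcel=K60: service='air' → outer ELSE → base
parcel=K62: service='air' → outer ELSE → base
parcel=K68: service='ground' → inner[length_cm < 169] → low
parcel=K77: service='air' → outer ELSE → base
parcel=K82: service='air' → outer ELSE → base
parcel=K89: service='economy' → outer ELSE → base
parcel=K94: service='ground' → inner[length_cm < 169] → low

pass, warn, base, pass, pass, base, base, base, low, base, base, base, low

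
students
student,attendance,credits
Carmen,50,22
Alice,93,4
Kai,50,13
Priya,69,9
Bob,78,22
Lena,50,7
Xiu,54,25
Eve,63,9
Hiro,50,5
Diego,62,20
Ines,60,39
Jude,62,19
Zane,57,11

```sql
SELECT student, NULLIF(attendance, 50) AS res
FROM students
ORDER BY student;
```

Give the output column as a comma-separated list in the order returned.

student=Alice: attendance=93 vs 50: differ → 93
student=Bob: attendance=78 vs 50: differ → 78
student=Carmen: attendance=50 vs 50: equal → NULL
student=Diego: attendance=62 vs 50: differ → 62
student=Eve: attendance=63 vs 50: differ → 63
student=Hiro: attendance=50 vs 50: equal → NULL
student=Ines: attendance=60 vs 50: differ → 60
student=Jude: attendance=62 vs 50: differ → 62
student=Kai: attendance=50 vs 50: equal → NULL
student=Lena: attendance=50 vs 50: equal → NULL
student=Priya: attendance=69 vs 50: differ → 69
student=Xiu: attendance=54 vs 50: differ → 54
student=Zane: attendance=57 vs 50: differ → 57

93, 78, NULL, 62, 63, NULL, 60, 62, NULL, NULL, 69, 54, 57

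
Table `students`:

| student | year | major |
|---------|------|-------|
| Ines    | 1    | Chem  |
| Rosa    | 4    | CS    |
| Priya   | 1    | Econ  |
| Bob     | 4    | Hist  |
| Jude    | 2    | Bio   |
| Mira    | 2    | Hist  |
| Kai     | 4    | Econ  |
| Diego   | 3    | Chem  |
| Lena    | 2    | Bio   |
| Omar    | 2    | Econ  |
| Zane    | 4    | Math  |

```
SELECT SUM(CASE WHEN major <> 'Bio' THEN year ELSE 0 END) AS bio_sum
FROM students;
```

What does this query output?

25

student=Ines: ✓ → 1
student=Rosa: ✓ → 4
student=Priya: ✓ → 1
student=Bob: ✓ → 4
student=Jude: ✗
student=Mira: ✓ → 2
student=Kai: ✓ → 4
student=Diego: ✓ → 3
student=Lena: ✗
student=Omar: ✓ → 2
student=Zane: ✓ → 4
bio_sum = 1 + 4 + 1 + 4 + 2 + 4 + 3 + 2 + 4 = 25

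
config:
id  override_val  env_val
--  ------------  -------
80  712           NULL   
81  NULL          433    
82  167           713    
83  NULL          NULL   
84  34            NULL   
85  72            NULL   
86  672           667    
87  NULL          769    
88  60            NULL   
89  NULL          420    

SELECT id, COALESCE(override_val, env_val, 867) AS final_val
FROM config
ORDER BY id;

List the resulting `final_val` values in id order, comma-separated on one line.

id=80: override_val=712 → 712
id=81: override_val=NULL, env_val=433 → 433
id=82: override_val=167 → 167
id=83: override_val=NULL, env_val=NULL, → literal 867 → 867
id=84: override_val=34 → 34
id=85: override_val=72 → 72
id=86: override_val=672 → 672
id=87: override_val=NULL, env_val=769 → 769
id=88: override_val=60 → 60
id=89: override_val=NULL, env_val=420 → 420

712, 433, 167, 867, 34, 72, 672, 769, 60, 420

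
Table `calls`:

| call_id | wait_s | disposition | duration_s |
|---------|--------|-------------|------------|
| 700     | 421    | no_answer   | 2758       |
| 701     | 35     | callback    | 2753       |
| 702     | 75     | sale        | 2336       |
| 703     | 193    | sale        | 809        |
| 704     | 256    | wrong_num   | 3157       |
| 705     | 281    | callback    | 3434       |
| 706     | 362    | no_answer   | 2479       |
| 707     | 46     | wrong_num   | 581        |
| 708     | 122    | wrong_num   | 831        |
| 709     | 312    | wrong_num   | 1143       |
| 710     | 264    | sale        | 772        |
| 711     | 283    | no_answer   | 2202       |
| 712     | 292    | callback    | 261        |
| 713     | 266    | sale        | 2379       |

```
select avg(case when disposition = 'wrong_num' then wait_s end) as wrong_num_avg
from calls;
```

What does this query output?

184

call_id=700: ✗
call_id=701: ✗
call_id=702: ✗
call_id=703: ✗
call_id=704: ✓ → 256
call_id=705: ✗
call_id=706: ✗
call_id=707: ✓ → 46
call_id=708: ✓ → 122
call_id=709: ✓ → 312
call_id=710: ✗
call_id=711: ✗
call_id=712: ✗
call_id=713: ✗
wrong_num_avg = (256 + 46 + 122 + 312) / 4 = 184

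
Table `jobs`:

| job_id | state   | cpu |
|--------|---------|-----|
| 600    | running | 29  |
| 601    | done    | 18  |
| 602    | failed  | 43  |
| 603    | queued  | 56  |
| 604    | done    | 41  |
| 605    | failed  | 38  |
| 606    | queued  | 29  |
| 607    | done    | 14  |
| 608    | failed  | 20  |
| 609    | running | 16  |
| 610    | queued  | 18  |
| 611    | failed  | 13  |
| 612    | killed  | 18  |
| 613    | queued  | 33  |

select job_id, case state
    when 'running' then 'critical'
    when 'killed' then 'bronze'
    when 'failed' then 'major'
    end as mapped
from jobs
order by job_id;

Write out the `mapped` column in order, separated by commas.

job_id=600: state='running' → critical
job_id=601: (no match → NULL) → NULL
job_id=602: state='failed' → major
job_id=603: (no match → NULL) → NULL
job_id=604: (no match → NULL) → NULL
job_id=605: state='failed' → major
job_id=606: (no match → NULL) → NULL
job_id=607: (no match → NULL) → NULL
job_id=608: state='failed' → major
job_id=609: state='running' → critical
job_id=610: (no match → NULL) → NULL
job_id=611: state='failed' → major
job_id=612: state='killed' → bronze
job_id=613: (no match → NULL) → NULL

critical, NULL, major, NULL, NULL, major, NULL, NULL, major, critical, NULL, major, bronze, NULL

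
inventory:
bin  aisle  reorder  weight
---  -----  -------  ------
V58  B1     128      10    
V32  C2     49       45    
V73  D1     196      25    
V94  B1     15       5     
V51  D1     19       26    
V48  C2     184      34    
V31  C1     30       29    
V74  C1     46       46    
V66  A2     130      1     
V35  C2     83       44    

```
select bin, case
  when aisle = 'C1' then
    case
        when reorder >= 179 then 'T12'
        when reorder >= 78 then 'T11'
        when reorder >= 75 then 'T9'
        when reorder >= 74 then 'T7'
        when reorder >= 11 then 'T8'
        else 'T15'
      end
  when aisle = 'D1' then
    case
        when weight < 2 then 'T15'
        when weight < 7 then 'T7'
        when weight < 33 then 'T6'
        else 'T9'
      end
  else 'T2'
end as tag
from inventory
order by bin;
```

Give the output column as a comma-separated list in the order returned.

bin=V31: aisle='C1' → inner[reorder >= 11] → T8
bin=V32: aisle='C2' → outer ELSE → T2
bin=V35: aisle='C2' → outer ELSE → T2
bin=V48: aisle='C2' → outer ELSE → T2
bin=V51: aisle='D1' → inner[weight < 33] → T6
bin=V58: aisle='B1' → outer ELSE → T2
bin=V66: aisle='A2' → outer ELSE → T2
bin=V73: aisle='D1' → inner[weight < 33] → T6
bin=V74: aisle='C1' → inner[reorder >= 11] → T8
bin=V94: aisle='B1' → outer ELSE → T2

T8, T2, T2, T2, T6, T2, T2, T6, T8, T2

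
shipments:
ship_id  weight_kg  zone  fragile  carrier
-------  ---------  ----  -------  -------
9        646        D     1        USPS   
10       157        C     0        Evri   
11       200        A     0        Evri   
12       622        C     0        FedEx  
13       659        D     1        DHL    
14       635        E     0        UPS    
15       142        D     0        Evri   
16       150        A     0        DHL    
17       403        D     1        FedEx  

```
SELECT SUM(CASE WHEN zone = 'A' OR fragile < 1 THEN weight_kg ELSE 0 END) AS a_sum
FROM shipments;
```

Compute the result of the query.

ship_id=9: ✗
ship_id=10: ✓ → 157
ship_id=11: ✓ → 200
ship_id=12: ✓ → 622
ship_id=13: ✗
ship_id=14: ✓ → 635
ship_id=15: ✓ → 142
ship_id=16: ✓ → 150
ship_id=17: ✗
a_sum = 157 + 200 + 622 + 635 + 142 + 150 = 1906

1906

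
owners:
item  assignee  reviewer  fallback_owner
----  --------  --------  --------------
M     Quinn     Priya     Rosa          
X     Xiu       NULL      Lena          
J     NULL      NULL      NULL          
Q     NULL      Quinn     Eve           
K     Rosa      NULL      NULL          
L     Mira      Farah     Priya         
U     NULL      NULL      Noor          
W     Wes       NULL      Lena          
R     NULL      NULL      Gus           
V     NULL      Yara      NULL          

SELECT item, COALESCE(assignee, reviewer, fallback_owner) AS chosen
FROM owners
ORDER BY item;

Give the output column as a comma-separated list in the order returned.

item=J: assignee=NULL, reviewer=NULL, fallback_owner=NULL (all NULL) → NULL
item=K: assignee=Rosa → Rosa
item=L: assignee=Mira → Mira
item=M: assignee=Quinn → Quinn
item=Q: assignee=NULL, reviewer=Quinn → Quinn
item=R: assignee=NULL, reviewer=NULL, fallback_owner=Gus → Gus
item=U: assignee=NULL, reviewer=NULL, fallback_owner=Noor → Noor
item=V: assignee=NULL, reviewer=Yara → Yara
item=W: assignee=Wes → Wes
item=X: assignee=Xiu → Xiu

NULL, Rosa, Mira, Quinn, Quinn, Gus, Noor, Yara, Wes, Xiu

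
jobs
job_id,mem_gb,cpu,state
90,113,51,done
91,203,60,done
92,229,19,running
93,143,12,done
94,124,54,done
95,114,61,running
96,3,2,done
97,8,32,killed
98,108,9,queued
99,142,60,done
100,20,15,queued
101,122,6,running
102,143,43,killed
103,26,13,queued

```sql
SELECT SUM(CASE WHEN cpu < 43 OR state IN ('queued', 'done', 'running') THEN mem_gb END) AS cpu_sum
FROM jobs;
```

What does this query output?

job_id=90: ✓ → 113
job_id=91: ✓ → 203
job_id=92: ✓ → 229
job_id=93: ✓ → 143
job_id=94: ✓ → 124
job_id=95: ✓ → 114
job_id=96: ✓ → 3
job_id=97: ✓ → 8
job_id=98: ✓ → 108
job_id=99: ✓ → 142
job_id=100: ✓ → 20
job_id=101: ✓ → 122
job_id=102: ✗
job_id=103: ✓ → 26
cpu_sum = 113 + 203 + 229 + 143 + 124 + 114 + 3 + 8 + 108 + 142 + 20 + 122 + 26 = 1355

1355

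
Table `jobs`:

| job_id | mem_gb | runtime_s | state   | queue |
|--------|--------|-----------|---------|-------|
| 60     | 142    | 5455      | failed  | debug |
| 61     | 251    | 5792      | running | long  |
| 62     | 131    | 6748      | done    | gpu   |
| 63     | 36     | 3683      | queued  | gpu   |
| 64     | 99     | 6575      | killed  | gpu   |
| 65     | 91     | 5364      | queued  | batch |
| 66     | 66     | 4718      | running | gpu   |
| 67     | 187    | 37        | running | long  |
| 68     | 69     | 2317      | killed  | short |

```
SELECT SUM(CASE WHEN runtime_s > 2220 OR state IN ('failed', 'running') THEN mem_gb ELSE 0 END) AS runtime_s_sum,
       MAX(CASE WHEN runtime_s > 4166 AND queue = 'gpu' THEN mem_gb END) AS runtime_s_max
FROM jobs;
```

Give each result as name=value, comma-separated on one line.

runtime_s_sum=1072, runtime_s_max=131

[runtime_s_sum: runtime_s > 2220 OR state IN ('failed', 'running')]
job_id=60: ✓ → 142
job_id=61: ✓ → 251
job_id=62: ✓ → 131
job_id=63: ✓ → 36
job_id=64: ✓ → 99
job_id=65: ✓ → 91
job_id=66: ✓ → 66
job_id=67: ✓ → 187
job_id=68: ✓ → 69
runtime_s_sum = 142 + 251 + 131 + 36 + 99 + 91 + 66 + 187 + 69 = 1072
—
[runtime_s_max: runtime_s > 4166 AND queue = 'gpu']
job_id=60: ✗
job_id=61: ✗
job_id=62: ✓ → 131
job_id=63: ✗
job_id=64: ✓ → 99
job_id=65: ✗
job_id=66: ✓ → 66
job_id=67: ✗
job_id=68: ✗
runtime_s_max = MAX(131, 99, 66) = 131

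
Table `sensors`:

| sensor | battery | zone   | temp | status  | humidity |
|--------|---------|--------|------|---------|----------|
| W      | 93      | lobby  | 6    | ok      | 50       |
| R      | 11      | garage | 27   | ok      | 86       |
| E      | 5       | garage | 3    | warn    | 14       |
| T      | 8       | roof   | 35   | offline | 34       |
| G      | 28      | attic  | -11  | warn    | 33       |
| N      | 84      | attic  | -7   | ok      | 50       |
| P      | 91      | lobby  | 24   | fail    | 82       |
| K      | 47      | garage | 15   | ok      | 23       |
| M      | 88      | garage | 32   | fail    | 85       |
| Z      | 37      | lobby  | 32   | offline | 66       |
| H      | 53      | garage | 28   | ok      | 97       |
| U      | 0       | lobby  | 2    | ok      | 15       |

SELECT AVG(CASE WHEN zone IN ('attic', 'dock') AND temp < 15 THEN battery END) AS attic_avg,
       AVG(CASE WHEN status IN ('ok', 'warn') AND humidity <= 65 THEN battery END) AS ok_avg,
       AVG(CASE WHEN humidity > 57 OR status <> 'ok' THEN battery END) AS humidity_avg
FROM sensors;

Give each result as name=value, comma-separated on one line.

[attic_avg: zone IN ('attic', 'dock') AND temp < 15]
sensor=W: ✗
sensor=R: ✗
sensor=E: ✗
sensor=T: ✗
sensor=G: ✓ → 28
sensor=N: ✓ → 84
sensor=P: ✗
sensor=K: ✗
sensor=M: ✗
sensor=Z: ✗
sensor=H: ✗
sensor=U: ✗
attic_avg = (28 + 84) / 2 = 56
—
[ok_avg: status IN ('ok', 'warn') AND humidity <= 65]
sensor=W: ✓ → 93
sensor=R: ✗
sensor=E: ✓ → 5
sensor=T: ✗
sensor=G: ✓ → 28
sensor=N: ✓ → 84
sensor=P: ✗
sensor=K: ✓ → 47
sensor=M: ✗
sensor=Z: ✗
sensor=H: ✗
sensor=U: ✓ → 0
ok_avg = (93 + 5 + 28 + 84 + 47 + 0) / 6 = 42.8333333333
—
[humidity_avg: humidity > 57 OR status <> 'ok']
sensor=W: ✗
sensor=R: ✓ → 11
sensor=E: ✓ → 5
sensor=T: ✓ → 8
sensor=G: ✓ → 28
sensor=N: ✗
sensor=P: ✓ → 91
sensor=K: ✗
sensor=M: ✓ → 88
sensor=Z: ✓ → 37
sensor=H: ✓ → 53
sensor=U: ✗
humidity_avg = (11 + 5 + 8 + 28 + 91 + 88 + 37 + 53) / 8 = 40.125

attic_avg=56, ok_avg=42.8333333333, humidity_avg=40.125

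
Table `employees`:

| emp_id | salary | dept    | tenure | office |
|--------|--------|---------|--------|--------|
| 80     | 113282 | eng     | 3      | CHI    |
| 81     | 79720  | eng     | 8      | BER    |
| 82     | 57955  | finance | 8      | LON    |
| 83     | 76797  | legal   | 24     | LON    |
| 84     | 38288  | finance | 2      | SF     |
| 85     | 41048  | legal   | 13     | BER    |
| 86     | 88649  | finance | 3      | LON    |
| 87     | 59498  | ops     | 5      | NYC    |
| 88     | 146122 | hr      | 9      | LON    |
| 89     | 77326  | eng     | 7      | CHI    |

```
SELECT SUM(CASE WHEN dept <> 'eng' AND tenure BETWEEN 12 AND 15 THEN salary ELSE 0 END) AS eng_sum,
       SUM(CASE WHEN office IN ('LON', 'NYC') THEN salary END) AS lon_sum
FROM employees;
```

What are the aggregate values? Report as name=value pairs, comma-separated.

[eng_sum: dept <> 'eng' AND tenure BETWEEN 12 AND 15]
emp_id=80: ✗
emp_id=81: ✗
emp_id=82: ✗
emp_id=83: ✗
emp_id=84: ✗
emp_id=85: ✓ → 41048
emp_id=86: ✗
emp_id=87: ✗
emp_id=88: ✗
emp_id=89: ✗
eng_sum = 41048
—
[lon_sum: office IN ('LON', 'NYC')]
emp_id=80: ✗
emp_id=81: ✗
emp_id=82: ✓ → 57955
emp_id=83: ✓ → 76797
emp_id=84: ✗
emp_id=85: ✗
emp_id=86: ✓ → 88649
emp_id=87: ✓ → 59498
emp_id=88: ✓ → 146122
emp_id=89: ✗
lon_sum = 57955 + 76797 + 88649 + 59498 + 146122 = 429021

eng_sum=41048, lon_sum=429021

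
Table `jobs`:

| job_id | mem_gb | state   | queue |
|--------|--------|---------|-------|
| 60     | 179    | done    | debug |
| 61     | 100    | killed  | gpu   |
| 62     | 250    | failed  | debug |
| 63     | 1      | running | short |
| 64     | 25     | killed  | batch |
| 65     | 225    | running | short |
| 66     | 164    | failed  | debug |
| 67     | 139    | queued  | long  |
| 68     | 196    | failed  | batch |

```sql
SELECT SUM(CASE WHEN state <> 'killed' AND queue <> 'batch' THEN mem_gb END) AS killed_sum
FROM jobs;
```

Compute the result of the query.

958

job_id=60: ✓ → 179
job_id=61: ✗
job_id=62: ✓ → 250
job_id=63: ✓ → 1
job_id=64: ✗
job_id=65: ✓ → 225
job_id=66: ✓ → 164
job_id=67: ✓ → 139
job_id=68: ✗
killed_sum = 179 + 250 + 1 + 225 + 164 + 139 = 958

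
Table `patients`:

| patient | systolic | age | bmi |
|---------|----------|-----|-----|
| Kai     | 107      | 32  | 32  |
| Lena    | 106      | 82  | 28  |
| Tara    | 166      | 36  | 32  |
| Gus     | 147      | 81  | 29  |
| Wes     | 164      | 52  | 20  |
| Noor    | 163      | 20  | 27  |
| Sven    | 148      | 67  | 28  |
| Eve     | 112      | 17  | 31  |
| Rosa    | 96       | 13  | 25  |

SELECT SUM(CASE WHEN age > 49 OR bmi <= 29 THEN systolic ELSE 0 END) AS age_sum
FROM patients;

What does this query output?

824

patient=Kai: ✗
patient=Lena: ✓ → 106
patient=Tara: ✗
patient=Gus: ✓ → 147
patient=Wes: ✓ → 164
patient=Noor: ✓ → 163
patient=Sven: ✓ → 148
patient=Eve: ✗
patient=Rosa: ✓ → 96
age_sum = 106 + 147 + 164 + 163 + 148 + 96 = 824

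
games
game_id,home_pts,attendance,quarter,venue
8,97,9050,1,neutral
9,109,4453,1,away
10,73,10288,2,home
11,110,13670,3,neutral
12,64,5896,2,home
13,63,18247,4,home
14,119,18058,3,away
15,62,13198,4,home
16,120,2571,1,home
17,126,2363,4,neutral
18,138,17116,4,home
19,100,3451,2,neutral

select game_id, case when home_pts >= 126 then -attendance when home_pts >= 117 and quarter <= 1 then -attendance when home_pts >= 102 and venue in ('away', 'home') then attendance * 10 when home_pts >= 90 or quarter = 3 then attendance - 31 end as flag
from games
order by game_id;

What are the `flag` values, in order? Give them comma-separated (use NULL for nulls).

game_id=8: home_pts >= 90 or quarter = 3 → 9019
game_id=9: home_pts >= 102 and venue in ('away', 'home') → 44530
game_id=10: (no match → NULL) → NULL
game_id=11: home_pts >= 90 or quarter = 3 → 13639
game_id=12: (no match → NULL) → NULL
game_id=13: (no match → NULL) → NULL
game_id=14: home_pts >= 102 and venue in ('away', 'home') → 180580
game_id=15: (no match → NULL) → NULL
game_id=16: home_pts >= 117 and quarter <= 1 → -2571
game_id=17: home_pts >= 126 → -2363
game_id=18: home_pts >= 126 → -17116
game_id=19: home_pts >= 90 or quarter = 3 → 3420

9019, 44530, NULL, 13639, NULL, NULL, 180580, NULL, -2571, -2363, -17116, 3420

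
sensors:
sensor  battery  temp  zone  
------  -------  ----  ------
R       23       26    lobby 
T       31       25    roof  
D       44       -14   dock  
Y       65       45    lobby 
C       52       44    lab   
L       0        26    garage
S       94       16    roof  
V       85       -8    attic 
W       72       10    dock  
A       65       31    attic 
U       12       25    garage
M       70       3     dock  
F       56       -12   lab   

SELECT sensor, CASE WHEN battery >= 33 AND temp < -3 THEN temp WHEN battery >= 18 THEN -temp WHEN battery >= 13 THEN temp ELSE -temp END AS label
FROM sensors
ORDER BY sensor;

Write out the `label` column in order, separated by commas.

-31, -44, -14, -12, -26, -3, -26, -16, -25, -25, -8, -10, -45

sensor=A: battery >= 18 → -31
sensor=C: battery >= 18 → -44
sensor=D: battery >= 33 AND temp < -3 → -14
sensor=F: battery >= 33 AND temp < -3 → -12
sensor=L: ELSE → -26
sensor=M: battery >= 18 → -3
sensor=R: battery >= 18 → -26
sensor=S: battery >= 18 → -16
sensor=T: battery >= 18 → -25
sensor=U: ELSE → -25
sensor=V: battery >= 33 AND temp < -3 → -8
sensor=W: battery >= 18 → -10
sensor=Y: battery >= 18 → -45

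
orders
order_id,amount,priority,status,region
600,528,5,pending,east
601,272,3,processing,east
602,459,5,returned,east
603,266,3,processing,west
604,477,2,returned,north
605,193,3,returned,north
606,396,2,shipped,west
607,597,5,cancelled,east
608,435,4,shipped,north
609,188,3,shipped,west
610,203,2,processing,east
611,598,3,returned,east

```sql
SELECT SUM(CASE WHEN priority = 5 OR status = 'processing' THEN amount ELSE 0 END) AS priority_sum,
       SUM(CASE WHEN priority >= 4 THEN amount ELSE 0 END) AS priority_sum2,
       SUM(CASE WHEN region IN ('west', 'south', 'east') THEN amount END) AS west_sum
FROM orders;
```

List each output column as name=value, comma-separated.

[priority_sum: priority = 5 OR status = 'processing']
order_id=600: ✓ → 528
order_id=601: ✓ → 272
order_id=602: ✓ → 459
order_id=603: ✓ → 266
order_id=604: ✗
order_id=605: ✗
order_id=606: ✗
order_id=607: ✓ → 597
order_id=608: ✗
order_id=609: ✗
order_id=610: ✓ → 203
order_id=611: ✗
priority_sum = 528 + 272 + 459 + 266 + 597 + 203 = 2325
—
[priority_sum2: priority >= 4]
order_id=600: ✓ → 528
order_id=601: ✗
order_id=602: ✓ → 459
order_id=603: ✗
order_id=604: ✗
order_id=605: ✗
order_id=606: ✗
order_id=607: ✓ → 597
order_id=608: ✓ → 435
order_id=609: ✗
order_id=610: ✗
order_id=611: ✗
priority_sum2 = 528 + 459 + 597 + 435 = 2019
—
[west_sum: region IN ('west', 'south', 'east')]
order_id=600: ✓ → 528
order_id=601: ✓ → 272
order_id=602: ✓ → 459
order_id=603: ✓ → 266
order_id=604: ✗
order_id=605: ✗
order_id=606: ✓ → 396
order_id=607: ✓ → 597
order_id=608: ✗
order_id=609: ✓ → 188
order_id=610: ✓ → 203
order_id=611: ✓ → 598
west_sum = 528 + 272 + 459 + 266 + 396 + 597 + 188 + 203 + 598 = 3507

priority_sum=2325, priority_sum2=2019, west_sum=3507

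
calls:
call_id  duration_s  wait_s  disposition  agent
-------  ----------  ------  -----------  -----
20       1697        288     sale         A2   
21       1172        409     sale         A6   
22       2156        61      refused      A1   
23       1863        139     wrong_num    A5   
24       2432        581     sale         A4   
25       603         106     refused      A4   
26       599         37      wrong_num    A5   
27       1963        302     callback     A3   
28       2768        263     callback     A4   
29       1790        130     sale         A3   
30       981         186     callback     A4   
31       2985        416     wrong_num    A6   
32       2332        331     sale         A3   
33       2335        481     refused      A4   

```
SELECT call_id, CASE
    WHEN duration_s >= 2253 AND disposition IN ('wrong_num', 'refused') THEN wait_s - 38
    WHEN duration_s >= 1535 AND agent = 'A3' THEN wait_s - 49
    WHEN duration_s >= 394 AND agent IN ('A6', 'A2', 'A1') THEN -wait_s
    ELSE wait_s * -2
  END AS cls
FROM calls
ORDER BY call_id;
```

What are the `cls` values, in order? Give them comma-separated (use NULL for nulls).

call_id=20: duration_s >= 394 AND agent IN ('A6', 'A2', 'A1') → -288
call_id=21: duration_s >= 394 AND agent IN ('A6', 'A2', 'A1') → -409
call_id=22: duration_s >= 394 AND agent IN ('A6', 'A2', 'A1') → -61
call_id=23: ELSE → -278
call_id=24: ELSE → -1162
call_id=25: ELSE → -212
call_id=26: ELSE → -74
call_id=27: duration_s >= 1535 AND agent = 'A3' → 253
call_id=28: ELSE → -526
call_id=29: duration_s >= 1535 AND agent = 'A3' → 81
call_id=30: ELSE → -372
call_id=31: duration_s >= 2253 AND disposition IN ('wrong_num', 'refused') → 378
call_id=32: duration_s >= 1535 AND agent = 'A3' → 282
call_id=33: duration_s >= 2253 AND disposition IN ('wrong_num', 'refused') → 443

-288, -409, -61, -278, -1162, -212, -74, 253, -526, 81, -372, 378, 282, 443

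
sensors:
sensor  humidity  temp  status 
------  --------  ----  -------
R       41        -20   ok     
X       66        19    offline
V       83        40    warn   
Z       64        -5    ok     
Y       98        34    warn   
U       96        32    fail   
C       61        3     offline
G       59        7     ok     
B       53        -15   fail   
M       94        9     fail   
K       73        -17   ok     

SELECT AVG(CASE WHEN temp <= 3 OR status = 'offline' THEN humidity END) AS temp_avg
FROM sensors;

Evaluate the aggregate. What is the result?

59.6666666667

sensor=R: ✓ → 41
sensor=X: ✓ → 66
sensor=V: ✗
sensor=Z: ✓ → 64
sensor=Y: ✗
sensor=U: ✗
sensor=C: ✓ → 61
sensor=G: ✗
sensor=B: ✓ → 53
sensor=M: ✗
sensor=K: ✓ → 73
temp_avg = (41 + 66 + 64 + 61 + 53 + 73) / 6 = 59.6666666667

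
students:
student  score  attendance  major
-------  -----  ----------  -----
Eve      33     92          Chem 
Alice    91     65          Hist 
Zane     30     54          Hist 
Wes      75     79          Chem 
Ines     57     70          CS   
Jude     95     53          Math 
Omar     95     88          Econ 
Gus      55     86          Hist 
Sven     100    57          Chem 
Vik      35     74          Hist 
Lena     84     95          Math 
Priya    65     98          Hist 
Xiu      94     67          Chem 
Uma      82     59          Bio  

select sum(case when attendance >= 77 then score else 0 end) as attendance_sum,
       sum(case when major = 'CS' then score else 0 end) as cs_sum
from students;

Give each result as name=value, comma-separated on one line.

[attendance_sum: attendance >= 77]
student=Eve: ✓ → 33
student=Alice: ✗
student=Zane: ✗
student=Wes: ✓ → 75
student=Ines: ✗
student=Jude: ✗
student=Omar: ✓ → 95
student=Gus: ✓ → 55
student=Sven: ✗
student=Vik: ✗
student=Lena: ✓ → 84
student=Priya: ✓ → 65
student=Xiu: ✗
student=Uma: ✗
attendance_sum = 33 + 75 + 95 + 55 + 84 + 65 = 407
—
[cs_sum: major = 'CS']
student=Eve: ✗
student=Alice: ✗
student=Zane: ✗
student=Wes: ✗
student=Ines: ✓ → 57
student=Jude: ✗
student=Omar: ✗
student=Gus: ✗
student=Sven: ✗
student=Vik: ✗
student=Lena: ✗
student=Priya: ✗
student=Xiu: ✗
student=Uma: ✗
cs_sum = 57

attendance_sum=407, cs_sum=57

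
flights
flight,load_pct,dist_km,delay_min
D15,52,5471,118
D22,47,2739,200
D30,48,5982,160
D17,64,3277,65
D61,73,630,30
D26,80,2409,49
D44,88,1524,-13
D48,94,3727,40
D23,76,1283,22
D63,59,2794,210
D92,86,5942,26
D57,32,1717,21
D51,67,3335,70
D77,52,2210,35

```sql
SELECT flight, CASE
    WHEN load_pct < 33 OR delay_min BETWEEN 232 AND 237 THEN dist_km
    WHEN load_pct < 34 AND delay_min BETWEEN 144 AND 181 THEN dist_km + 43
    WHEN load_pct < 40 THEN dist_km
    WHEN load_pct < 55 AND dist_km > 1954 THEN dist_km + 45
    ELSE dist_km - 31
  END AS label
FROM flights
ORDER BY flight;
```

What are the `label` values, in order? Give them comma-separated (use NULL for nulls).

5516, 3246, 2784, 1252, 2378, 6027, 1493, 3696, 3304, 1717, 599, 2763, 2255, 5911

flight=D15: load_pct < 55 AND dist_km > 1954 → 5516
flight=D17: ELSE → 3246
flight=D22: load_pct < 55 AND dist_km > 1954 → 2784
flight=D23: ELSE → 1252
flight=D26: ELSE → 2378
flight=D30: load_pct < 55 AND dist_km > 1954 → 6027
flight=D44: ELSE → 1493
flight=D48: ELSE → 3696
flight=D51: ELSE → 3304
flight=D57: load_pct < 33 OR delay_min BETWEEN 232 AND 237 → 1717
flight=D61: ELSE → 599
flight=D63: ELSE → 2763
flight=D77: load_pct < 55 AND dist_km > 1954 → 2255
flight=D92: ELSE → 5911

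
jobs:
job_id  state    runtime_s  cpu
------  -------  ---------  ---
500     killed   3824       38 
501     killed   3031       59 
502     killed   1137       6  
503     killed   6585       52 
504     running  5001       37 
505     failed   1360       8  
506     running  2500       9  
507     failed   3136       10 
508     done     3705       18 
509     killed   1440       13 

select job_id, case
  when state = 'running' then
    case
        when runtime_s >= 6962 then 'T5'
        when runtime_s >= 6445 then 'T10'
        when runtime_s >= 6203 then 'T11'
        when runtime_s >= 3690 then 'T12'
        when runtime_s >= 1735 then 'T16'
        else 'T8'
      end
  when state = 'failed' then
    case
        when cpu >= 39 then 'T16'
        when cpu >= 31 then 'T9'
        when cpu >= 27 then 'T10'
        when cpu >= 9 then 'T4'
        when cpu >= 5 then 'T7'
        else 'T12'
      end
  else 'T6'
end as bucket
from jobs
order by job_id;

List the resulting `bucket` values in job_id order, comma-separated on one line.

T6, T6, T6, T6, T12, T7, T16, T4, T6, T6

job_id=500: state='killed' → outer ELSE → T6
job_id=501: state='killed' → outer ELSE → T6
job_id=502: state='killed' → outer ELSE → T6
job_id=503: state='killed' → outer ELSE → T6
job_id=504: state='running' → inner[runtime_s >= 3690] → T12
job_id=505: state='failed' → inner[cpu >= 5] → T7
job_id=506: state='running' → inner[runtime_s >= 1735] → T16
job_id=507: state='failed' → inner[cpu >= 9] → T4
job_id=508: state='done' → outer ELSE → T6
job_id=509: state='killed' → outer ELSE → T6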